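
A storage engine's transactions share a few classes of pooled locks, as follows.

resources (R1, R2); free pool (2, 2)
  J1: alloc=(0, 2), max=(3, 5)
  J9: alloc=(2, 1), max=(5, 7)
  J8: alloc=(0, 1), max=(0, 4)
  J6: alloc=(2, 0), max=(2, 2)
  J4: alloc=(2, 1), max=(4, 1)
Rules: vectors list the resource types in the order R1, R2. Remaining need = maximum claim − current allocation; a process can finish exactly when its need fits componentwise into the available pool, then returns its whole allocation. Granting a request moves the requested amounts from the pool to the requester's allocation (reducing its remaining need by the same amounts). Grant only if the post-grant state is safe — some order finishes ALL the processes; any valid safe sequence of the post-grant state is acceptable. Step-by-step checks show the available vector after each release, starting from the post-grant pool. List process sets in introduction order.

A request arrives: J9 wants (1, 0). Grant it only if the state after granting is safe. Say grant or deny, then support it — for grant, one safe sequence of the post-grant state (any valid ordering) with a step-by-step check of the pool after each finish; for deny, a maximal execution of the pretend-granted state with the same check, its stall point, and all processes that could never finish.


GRANT: granting preserves safety; a valid post-grant sequence is J6, J4, J1, J8, J9.
Key observation: even at the reduced pool (1, 2), J6 fits immediately, so safety survives the grant.
Step-by-step check of the post-grant state:
  pool = (1, 2)
  run J6 (needs (0, 2), free (1, 2)); after release of (2, 0) the pool is (3, 2)
  run J4 (needs (2, 0), free (3, 2)); after release of (2, 1) the pool is (5, 3)
  run J1 (needs (3, 3), free (5, 3)); after release of (0, 2) the pool is (5, 5)
  run J8 (needs (0, 3), free (5, 5)); after release of (0, 1) the pool is (5, 6)
  run J9 (needs (2, 6), free (5, 6)); after release of (3, 1) the pool is (8, 7)


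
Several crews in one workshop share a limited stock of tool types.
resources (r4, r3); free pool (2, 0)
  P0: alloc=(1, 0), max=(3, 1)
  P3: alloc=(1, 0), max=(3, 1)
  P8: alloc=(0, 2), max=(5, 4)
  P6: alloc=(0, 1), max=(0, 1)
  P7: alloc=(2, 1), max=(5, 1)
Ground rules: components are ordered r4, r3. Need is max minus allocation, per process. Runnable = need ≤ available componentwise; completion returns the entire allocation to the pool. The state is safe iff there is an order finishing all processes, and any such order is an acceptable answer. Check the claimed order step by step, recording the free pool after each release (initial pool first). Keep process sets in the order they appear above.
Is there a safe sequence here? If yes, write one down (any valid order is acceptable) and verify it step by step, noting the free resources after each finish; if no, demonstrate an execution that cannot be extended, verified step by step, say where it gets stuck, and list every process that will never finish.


SAFE. One safe sequence: P6, P0, P7, P3, P8.
Key observation: P0 is the earliest step where a requested resource binds exactly: need (2, 1), pool (2, 1) at its turn.
Verifying each step:
  pool = (2, 0)
  P6 needs (0, 0) <= (2, 0) -> finishes; pool += (0, 1) = (2, 1)
  P0 needs (2, 1) <= (2, 1) -> finishes; pool += (1, 0) = (3, 1)
  P7 needs (3, 0) <= (3, 1) -> finishes; pool += (2, 1) = (5, 2)
  P3 needs (2, 1) <= (5, 2) -> finishes; pool += (1, 0) = (6, 2)
  P8 needs (5, 2) <= (6, 2) -> finishes; pool += (0, 2) = (6, 4)


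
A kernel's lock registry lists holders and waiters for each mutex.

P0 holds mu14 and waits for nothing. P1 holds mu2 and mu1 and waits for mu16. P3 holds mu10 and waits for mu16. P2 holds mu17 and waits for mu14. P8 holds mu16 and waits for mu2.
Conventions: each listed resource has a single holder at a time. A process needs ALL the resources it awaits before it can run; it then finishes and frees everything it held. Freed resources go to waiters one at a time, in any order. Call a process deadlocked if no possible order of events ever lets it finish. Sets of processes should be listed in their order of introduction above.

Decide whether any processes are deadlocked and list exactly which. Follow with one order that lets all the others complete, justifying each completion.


Deadlocked: P1, P3 and P8.
Key observation: the cycle P1 -> P8 -> P1 can never break — each member waits on the next; P3 waits into the deadlock from upstream.
One completion order for the rest: P0, P2.
Step-by-step check:
  P0 waits on nothing -> runs at once and releases mu14
  P2 waits on mu14 — all released -> runs and releases mu17


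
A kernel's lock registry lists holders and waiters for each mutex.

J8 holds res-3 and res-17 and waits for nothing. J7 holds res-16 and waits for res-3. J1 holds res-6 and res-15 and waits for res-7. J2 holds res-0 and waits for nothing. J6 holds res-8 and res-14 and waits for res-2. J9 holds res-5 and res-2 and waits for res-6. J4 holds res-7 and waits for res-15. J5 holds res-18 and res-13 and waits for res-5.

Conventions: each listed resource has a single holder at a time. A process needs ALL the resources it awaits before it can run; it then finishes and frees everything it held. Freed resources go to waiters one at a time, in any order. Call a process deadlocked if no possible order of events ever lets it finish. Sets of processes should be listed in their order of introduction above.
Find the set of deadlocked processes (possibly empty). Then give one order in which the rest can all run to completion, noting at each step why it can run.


Deadlocked: J1, J6, J9, J4 and J5.
Key observation: the wait chain closes on itself along J1 -> J4 -> J1; J6, J9 and J5 wait into the deadlock from upstream.
A valid finishing order for the others: J2, J8, J7.
Verifying each step:
  J2 waits on nothing -> runs at once and releases res-0
  J8 waits on nothing -> runs at once and releases res-3 and res-17
  run J7 (all its waits — res-3 — are resolved); releases res-16


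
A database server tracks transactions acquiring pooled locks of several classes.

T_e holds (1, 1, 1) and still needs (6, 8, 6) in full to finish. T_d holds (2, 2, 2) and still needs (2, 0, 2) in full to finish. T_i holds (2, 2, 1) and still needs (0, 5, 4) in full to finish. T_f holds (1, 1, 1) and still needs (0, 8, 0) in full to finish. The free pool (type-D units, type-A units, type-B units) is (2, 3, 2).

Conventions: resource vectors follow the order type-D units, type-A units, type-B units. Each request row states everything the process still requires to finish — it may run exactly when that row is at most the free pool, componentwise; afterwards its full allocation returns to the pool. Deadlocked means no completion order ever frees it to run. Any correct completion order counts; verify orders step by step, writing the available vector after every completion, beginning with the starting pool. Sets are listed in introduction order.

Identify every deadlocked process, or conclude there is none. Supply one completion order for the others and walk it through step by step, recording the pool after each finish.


Deadlocked: T_e and T_f.
Key observation: type-A units is the bottleneck — with T_d, T_i done the pool holds (6, 7, 5), short of every remaining need.
One completion order for the rest: T_d, T_i. Verifying each step:
  pool = (2, 3, 2)
  T_d needs (2, 0, 2) <= (2, 3, 2) -> finishes; pool += (2, 2, 2) = (4, 5, 4)
  T_i needs (0, 5, 4) <= (4, 5, 4) -> finishes; pool += (2, 2, 1) = (6, 7, 5)
The blocked processes can never fit:
  T_e cannot run: need (6, 8, 6) vs free (6, 7, 5) (insufficient type-A units and type-B units)
  T_f cannot run: need (0, 8, 0) vs free (6, 7, 5) (insufficient type-A units)


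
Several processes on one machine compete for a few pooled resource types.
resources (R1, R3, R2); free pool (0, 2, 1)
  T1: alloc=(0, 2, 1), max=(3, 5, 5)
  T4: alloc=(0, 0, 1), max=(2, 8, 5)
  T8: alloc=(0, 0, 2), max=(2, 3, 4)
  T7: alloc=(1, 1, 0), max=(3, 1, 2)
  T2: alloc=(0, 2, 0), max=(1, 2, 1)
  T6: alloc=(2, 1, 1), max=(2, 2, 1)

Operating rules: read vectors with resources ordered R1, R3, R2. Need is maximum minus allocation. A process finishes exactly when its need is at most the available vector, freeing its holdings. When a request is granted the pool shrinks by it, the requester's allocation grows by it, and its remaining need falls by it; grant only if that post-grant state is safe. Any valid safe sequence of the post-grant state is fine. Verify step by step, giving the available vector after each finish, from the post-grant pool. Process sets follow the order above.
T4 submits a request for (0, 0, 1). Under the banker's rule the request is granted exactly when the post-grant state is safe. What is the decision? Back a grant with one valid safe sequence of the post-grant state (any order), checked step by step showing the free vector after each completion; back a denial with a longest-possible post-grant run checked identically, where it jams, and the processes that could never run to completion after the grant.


DENY. Granting would leave the state unsafe.
Key observation: once T6, T2 finish, the pool peaks at (2, 5, 1) — and every remaining process still needs more R2 than that.
After a pretend grant, a maximal execution: T6, T2 — then nothing else fits. Walking it through:
  pool = (0, 2, 0)
  run T6 (needs (0, 1, 0), free (0, 2, 0)); after release of (2, 1, 1) the pool is (2, 3, 1)
  run T2 (needs (1, 0, 1), free (2, 3, 1)); after release of (0, 2, 0) the pool is (2, 5, 1)
  T1 still needs (3, 3, 4) but only (2, 5, 1) is free — short on R1 and R2
  T4 still needs (2, 8, 3) but only (2, 5, 1) is free — short on R3 and R2
  T8 still needs (2, 3, 2) but only (2, 5, 1) is free — short on R2
  T7 still needs (2, 0, 2) but only (2, 5, 1) is free — short on R2
Had the request been granted, T1, T4, T8 and T7 could never finish.


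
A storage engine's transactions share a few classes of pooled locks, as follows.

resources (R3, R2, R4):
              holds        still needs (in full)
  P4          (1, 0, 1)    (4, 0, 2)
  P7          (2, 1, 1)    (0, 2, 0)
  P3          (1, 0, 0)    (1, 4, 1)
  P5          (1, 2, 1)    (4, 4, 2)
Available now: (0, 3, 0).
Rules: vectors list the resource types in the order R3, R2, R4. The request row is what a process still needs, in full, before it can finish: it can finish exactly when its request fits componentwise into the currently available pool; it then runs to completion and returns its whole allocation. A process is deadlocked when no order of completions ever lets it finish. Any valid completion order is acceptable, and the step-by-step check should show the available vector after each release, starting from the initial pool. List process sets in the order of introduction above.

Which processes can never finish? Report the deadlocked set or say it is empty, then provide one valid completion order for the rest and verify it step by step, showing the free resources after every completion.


Deadlocked: P4 and P5.
Key observation: even finishing P7, P3 leaves just (3, 4, 1) free — too little R3 for any of the remaining processes.
The rest can finish in the order P7, P3. Step-by-step check:
  pool = (0, 3, 0)
  run P7 (needs (0, 2, 0), free (0, 3, 0)); after release of (2, 1, 1) the pool is (2, 4, 1)
  run P3 (needs (1, 4, 1), free (2, 4, 1)); after release of (1, 0, 0) the pool is (3, 4, 1)
None of the blocked processes ever fits:
  blocked: P4 wants (4, 0, 2), pool (3, 4, 1) — not enough R3 and R4
  blocked: P5 wants (4, 4, 2), pool (3, 4, 1) — not enough R3 and R4


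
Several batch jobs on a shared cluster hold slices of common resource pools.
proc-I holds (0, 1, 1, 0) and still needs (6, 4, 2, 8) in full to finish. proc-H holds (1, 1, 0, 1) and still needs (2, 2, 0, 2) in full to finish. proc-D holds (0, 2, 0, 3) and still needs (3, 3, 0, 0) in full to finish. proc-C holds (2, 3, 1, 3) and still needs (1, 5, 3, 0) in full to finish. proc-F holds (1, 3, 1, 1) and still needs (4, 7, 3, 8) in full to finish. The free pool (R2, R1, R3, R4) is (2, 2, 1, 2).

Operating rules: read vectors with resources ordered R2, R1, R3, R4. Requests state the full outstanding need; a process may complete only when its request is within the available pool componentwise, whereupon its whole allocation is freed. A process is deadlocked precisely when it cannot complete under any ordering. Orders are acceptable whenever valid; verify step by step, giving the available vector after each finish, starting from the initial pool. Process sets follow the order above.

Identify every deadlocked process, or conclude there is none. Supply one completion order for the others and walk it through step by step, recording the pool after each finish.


Deadlocked: proc-I, proc-C and proc-F.
Key observation: the pool after proc-H, proc-D is (3, 5, 1, 6); every surviving request exceeds it in R3, so progress ends there.
The rest can finish in the order proc-H, proc-D. Walking it through:
  pool = (2, 2, 1, 2)
  proc-H needs (2, 2, 0, 2) <= (2, 2, 1, 2) -> finishes; pool += (1, 1, 0, 1) = (3, 3, 1, 3)
  proc-D needs (3, 3, 0, 0) <= (3, 3, 1, 3) -> finishes; pool += (0, 2, 0, 3) = (3, 5, 1, 6)
The blocked processes can never fit:
  proc-I cannot run: need (6, 4, 2, 8) vs free (3, 5, 1, 6) (insufficient R2, R3 and R4)
  proc-C cannot run: need (1, 5, 3, 0) vs free (3, 5, 1, 6) (insufficient R3)
  proc-F cannot run: need (4, 7, 3, 8) vs free (3, 5, 1, 6) (insufficient R2, R1, R3 and R4)


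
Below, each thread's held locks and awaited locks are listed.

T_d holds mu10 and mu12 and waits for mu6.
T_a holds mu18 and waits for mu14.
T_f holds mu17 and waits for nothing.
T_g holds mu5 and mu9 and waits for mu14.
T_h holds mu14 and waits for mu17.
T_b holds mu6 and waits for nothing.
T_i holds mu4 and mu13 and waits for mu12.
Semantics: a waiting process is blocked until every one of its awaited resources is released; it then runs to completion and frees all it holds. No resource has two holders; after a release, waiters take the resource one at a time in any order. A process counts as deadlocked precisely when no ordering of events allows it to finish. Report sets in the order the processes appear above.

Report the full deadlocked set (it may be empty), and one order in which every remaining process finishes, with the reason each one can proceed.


The deadlocked set is empty.
Key observation: the wait graph is acyclic; completion cascades from the unblocked processes through everyone else.
The rest can finish in the order T_f, T_b, T_h, T_d, T_a, T_i, T_g.
Verifying each step:
  run T_f (it waits on nothing); releases mu17
  run T_b (it waits on nothing); releases mu6
  T_h: everything it awaited (mu17) is free; runs, freeing mu14
  T_d: everything it awaited (mu6) is free; runs, freeing mu10 and mu12
  T_a: everything it awaited (mu14) is free; runs, freeing mu18
  T_i: everything it awaited (mu12) is free; runs, freeing mu4 and mu13
  T_g: everything it awaited (mu14) is free; runs, freeing mu5 and mu9


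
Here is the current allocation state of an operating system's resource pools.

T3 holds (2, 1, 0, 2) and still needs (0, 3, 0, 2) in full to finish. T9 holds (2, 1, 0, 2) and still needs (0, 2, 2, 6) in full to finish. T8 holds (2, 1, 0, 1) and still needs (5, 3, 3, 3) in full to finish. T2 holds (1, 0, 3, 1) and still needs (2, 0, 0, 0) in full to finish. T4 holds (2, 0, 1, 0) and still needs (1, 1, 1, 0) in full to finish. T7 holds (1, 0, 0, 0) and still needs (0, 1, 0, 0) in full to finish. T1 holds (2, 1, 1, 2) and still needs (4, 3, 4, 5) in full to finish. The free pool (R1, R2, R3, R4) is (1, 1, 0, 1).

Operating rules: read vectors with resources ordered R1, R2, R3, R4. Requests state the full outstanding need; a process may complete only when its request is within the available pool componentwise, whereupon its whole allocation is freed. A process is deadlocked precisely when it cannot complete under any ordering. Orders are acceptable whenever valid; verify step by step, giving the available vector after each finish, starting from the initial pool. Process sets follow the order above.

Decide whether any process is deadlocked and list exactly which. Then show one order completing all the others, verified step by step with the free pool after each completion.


Deadlocked: T3, T9, T8 and T1.
Key observation: once T7, T2, T4 finish, the pool peaks at (5, 1, 4, 2) — and every remaining process still needs more R2 than that.
The rest can finish in the order T7, T2, T4. Verifying each step:
  pool = (1, 1, 0, 1)
  T7 needs (0, 1, 0, 0) <= (1, 1, 0, 1) -> finishes; pool += (1, 0, 0, 0) = (2, 1, 0, 1)
  T2 needs (2, 0, 0, 0) <= (2, 1, 0, 1) -> finishes; pool += (1, 0, 3, 1) = (3, 1, 3, 2)
  T4 needs (1, 1, 1, 0) <= (3, 1, 3, 2) -> finishes; pool += (2, 0, 1, 0) = (5, 1, 4, 2)
None of the blocked processes ever fits:
  T3 still needs (0, 3, 0, 2) but only (5, 1, 4, 2) is free — short on R2
  T9 still needs (0, 2, 2, 6) but only (5, 1, 4, 2) is free — short on R2 and R4
  T8 still needs (5, 3, 3, 3) but only (5, 1, 4, 2) is free — short on R2 and R4
  T1 still needs (4, 3, 4, 5) but only (5, 1, 4, 2) is free — short on R2 and R4


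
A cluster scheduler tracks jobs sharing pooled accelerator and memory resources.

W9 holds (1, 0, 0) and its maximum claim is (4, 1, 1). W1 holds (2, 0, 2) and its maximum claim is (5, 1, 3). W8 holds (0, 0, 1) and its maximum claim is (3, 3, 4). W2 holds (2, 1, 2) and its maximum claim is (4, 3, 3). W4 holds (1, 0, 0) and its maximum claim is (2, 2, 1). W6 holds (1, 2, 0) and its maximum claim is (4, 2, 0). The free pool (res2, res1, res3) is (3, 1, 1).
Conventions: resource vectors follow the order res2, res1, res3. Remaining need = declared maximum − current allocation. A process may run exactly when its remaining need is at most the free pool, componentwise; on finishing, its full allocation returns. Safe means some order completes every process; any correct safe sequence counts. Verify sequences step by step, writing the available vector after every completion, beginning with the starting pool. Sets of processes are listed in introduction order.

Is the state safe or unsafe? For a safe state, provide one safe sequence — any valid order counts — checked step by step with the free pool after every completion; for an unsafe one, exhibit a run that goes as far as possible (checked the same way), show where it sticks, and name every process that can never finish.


SAFE, for example via the order W1, W6, W8, W2, W9, W4.
Key observation: W1 is the earliest step where a requested resource binds exactly: need (3, 1, 1), pool (3, 1, 1) at its turn.
Check, step by step:
  pool = (3, 1, 1)
  W1 needs (3, 1, 1) <= (3, 1, 1) -> finishes; pool += (2, 0, 2) = (5, 1, 3)
  W6 needs (3, 0, 0) <= (5, 1, 3) -> finishes; pool += (1, 2, 0) = (6, 3, 3)
  W8 needs (3, 3, 3) <= (6, 3, 3) -> finishes; pool += (0, 0, 1) = (6, 3, 4)
  W2 needs (2, 2, 1) <= (6, 3, 4) -> finishes; pool += (2, 1, 2) = (8, 4, 6)
  W9 needs (3, 1, 1) <= (8, 4, 6) -> finishes; pool += (1, 0, 0) = (9, 4, 6)
  W4 needs (1, 2, 1) <= (9, 4, 6) -> finishes; pool += (1, 0, 0) = (10, 4, 6)


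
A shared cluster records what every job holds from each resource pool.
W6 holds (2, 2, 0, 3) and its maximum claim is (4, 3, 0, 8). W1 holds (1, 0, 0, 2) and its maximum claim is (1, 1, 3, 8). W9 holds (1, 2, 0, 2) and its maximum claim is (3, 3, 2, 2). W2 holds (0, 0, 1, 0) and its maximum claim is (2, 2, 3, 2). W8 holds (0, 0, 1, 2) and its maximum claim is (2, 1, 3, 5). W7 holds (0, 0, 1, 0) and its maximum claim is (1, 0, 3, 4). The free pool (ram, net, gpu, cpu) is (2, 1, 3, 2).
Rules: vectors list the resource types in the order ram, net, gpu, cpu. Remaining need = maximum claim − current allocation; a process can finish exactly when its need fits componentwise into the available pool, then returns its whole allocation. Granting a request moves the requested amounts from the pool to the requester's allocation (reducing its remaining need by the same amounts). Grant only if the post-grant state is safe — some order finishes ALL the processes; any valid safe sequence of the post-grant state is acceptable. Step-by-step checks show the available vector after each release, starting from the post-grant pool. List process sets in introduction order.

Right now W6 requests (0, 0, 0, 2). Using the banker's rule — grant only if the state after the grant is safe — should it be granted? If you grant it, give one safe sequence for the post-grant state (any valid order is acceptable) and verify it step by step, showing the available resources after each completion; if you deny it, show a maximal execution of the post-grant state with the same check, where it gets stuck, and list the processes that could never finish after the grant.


DENY: after the grant no complete ordering would exist.
Key observation: no order helps: past W9, W2, the free pool tops out at (3, 3, 4, 2), below what each blocked process needs in cpu.
Pretend the grant happened; the run W9, W2 goes as far as possible. Step-by-step check:
  pool = (2, 1, 3, 0)
  W9 needs (2, 1, 2, 0) <= (2, 1, 3, 0) -> finishes; pool += (1, 2, 0, 2) = (3, 3, 3, 2)
  W2 needs (2, 2, 2, 2) <= (3, 3, 3, 2) -> finishes; pool += (0, 0, 1, 0) = (3, 3, 4, 2)
  W6 cannot run: need (2, 1, 0, 3) vs free (3, 3, 4, 2) (insufficient cpu)
  W1 cannot run: need (0, 1, 3, 6) vs free (3, 3, 4, 2) (insufficient cpu)
  W8 cannot run: need (2, 1, 2, 3) vs free (3, 3, 4, 2) (insufficient cpu)
  W7 cannot run: need (1, 0, 2, 4) vs free (3, 3, 4, 2) (insufficient cpu)
Had the request been granted, W6, W1, W8 and W7 could never finish.


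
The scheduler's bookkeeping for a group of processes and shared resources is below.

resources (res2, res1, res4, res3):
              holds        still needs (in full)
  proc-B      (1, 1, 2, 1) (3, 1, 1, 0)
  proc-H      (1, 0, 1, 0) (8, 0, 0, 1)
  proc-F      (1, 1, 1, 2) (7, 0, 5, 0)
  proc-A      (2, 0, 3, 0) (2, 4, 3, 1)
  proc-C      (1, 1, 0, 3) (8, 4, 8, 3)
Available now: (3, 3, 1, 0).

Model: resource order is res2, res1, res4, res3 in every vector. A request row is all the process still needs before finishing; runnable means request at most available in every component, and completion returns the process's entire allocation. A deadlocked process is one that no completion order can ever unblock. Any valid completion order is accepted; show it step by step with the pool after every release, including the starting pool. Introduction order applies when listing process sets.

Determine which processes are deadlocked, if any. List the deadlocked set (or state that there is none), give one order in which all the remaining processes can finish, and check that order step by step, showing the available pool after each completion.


The deadlocked set is proc-H, proc-F and proc-C.
Key observation: res2 is the bottleneck — with proc-B, proc-A done the pool holds (6, 4, 6, 1), short of every remaining need.
The rest can finish in the order proc-B, proc-A. Walking it through:
  pool = (3, 3, 1, 0)
  proc-B: need (3, 1, 1, 0) fits (3, 3, 1, 0); releases (1, 1, 2, 1), pool now (4, 4, 3, 1)
  proc-A: need (2, 4, 3, 1) fits (4, 4, 3, 1); releases (2, 0, 3, 0), pool now (6, 4, 6, 1)
The blocked processes can never fit:
  blocked: proc-H wants (8, 0, 0, 1), pool (6, 4, 6, 1) — not enough res2
  blocked: proc-F wants (7, 0, 5, 0), pool (6, 4, 6, 1) — not enough res2
  blocked: proc-C wants (8, 4, 8, 3), pool (6, 4, 6, 1) — not enough res2, res4 and res3


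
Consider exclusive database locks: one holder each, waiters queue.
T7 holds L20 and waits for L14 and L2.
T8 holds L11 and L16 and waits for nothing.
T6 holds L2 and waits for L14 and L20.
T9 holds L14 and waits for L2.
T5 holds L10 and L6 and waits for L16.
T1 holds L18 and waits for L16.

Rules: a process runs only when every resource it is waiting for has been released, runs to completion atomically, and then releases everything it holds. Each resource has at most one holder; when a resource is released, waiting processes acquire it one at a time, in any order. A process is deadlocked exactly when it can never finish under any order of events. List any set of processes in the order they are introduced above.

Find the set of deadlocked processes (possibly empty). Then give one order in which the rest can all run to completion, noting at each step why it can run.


Deadlocked set: T7, T6 and T9.
Key observation: the wait chain closes on itself along T7 -> T6 -> T7; T9 is caught in further circular waits.
One completion order for the rest: T8, T5, T1.
Verifying each step:
  run T8 (it waits on nothing); releases L11 and L16
  run T5 (all its waits — L16 — are resolved); releases L10 and L6
  run T1 (all its waits — L16 — are resolved); releases L18


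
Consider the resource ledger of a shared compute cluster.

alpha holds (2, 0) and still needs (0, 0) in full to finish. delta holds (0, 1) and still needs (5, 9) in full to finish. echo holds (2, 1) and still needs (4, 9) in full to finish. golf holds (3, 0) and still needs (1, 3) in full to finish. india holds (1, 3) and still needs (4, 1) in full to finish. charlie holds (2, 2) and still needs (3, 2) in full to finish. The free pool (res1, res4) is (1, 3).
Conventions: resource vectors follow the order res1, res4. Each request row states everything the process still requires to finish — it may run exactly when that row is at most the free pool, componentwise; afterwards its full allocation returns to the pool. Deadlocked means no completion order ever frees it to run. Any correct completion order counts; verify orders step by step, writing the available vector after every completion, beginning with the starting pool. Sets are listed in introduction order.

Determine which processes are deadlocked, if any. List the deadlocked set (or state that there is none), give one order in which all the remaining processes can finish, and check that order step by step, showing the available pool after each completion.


Deadlocked: delta and echo.
Key observation: alpha, golf, india, charlie can finish, but then (9, 8) is all there is, and the blocked group's res4 demands exceed it.
One completion order for the rest: alpha, golf, india, charlie. Walking it through:
  pool = (1, 3)
  run alpha (needs (0, 0), free (1, 3)); after release of (2, 0) the pool is (3, 3)
  run golf (needs (1, 3), free (3, 3)); after release of (3, 0) the pool is (6, 3)
  run india (needs (4, 1), free (6, 3)); after release of (1, 3) the pool is (7, 6)
  run charlie (needs (3, 2), free (7, 6)); after release of (2, 2) the pool is (9, 8)
The stuck group stays short no matter what:
  delta still needs (5, 9) but only (9, 8) is free — short on res4
  echo still needs (4, 9) but only (9, 8) is free — short on res4


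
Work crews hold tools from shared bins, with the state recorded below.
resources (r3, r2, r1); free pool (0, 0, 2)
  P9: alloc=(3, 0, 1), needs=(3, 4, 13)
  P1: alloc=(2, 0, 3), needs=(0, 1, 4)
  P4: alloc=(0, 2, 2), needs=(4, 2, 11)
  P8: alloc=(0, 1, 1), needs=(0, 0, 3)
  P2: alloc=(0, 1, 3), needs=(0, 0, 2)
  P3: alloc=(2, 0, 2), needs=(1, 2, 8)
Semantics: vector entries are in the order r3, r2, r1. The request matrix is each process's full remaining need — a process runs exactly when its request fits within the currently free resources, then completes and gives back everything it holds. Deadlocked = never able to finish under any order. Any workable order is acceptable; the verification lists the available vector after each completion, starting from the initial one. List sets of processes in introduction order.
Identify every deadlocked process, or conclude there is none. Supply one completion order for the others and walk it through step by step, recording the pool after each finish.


Nothing here is deadlocked.
Key observation: beginning at P2, releases accumulate fast enough that every process eventually fits.
The rest can finish in the order P2, P1, P8, P3, P4, P9. Verifying each step:
  pool = (0, 0, 2)
  P2: need (0, 0, 2) fits (0, 0, 2); releases (0, 1, 3), pool now (0, 1, 5)
  P1: need (0, 1, 4) fits (0, 1, 5); releases (2, 0, 3), pool now (2, 1, 8)
  P8: need (0, 0, 3) fits (2, 1, 8); releases (0, 1, 1), pool now (2, 2, 9)
  P3: need (1, 2, 8) fits (2, 2, 9); releases (2, 0, 2), pool now (4, 2, 11)
  P4: need (4, 2, 11) fits (4, 2, 11); releases (0, 2, 2), pool now (4, 4, 13)
  P9: need (3, 4, 13) fits (4, 4, 13); releases (3, 0, 1), pool now (7, 4, 14)


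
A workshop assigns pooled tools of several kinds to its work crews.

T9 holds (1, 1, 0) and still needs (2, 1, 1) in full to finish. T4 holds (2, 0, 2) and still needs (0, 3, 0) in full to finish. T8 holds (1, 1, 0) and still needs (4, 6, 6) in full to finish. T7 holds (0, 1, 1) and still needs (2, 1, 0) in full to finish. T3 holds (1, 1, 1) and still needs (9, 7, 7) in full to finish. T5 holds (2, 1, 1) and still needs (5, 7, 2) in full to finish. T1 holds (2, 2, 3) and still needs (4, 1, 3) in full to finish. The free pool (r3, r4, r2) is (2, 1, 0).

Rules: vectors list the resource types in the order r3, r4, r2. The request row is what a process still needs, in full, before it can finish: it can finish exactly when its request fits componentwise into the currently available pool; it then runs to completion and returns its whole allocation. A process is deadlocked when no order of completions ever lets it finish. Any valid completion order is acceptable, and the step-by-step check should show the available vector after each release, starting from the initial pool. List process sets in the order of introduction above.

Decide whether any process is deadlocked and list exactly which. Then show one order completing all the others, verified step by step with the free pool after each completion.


The deadlocked set is T8, T3 and T5.
Key observation: r4 is the bottleneck — with T7, T9, T4, T1 done the pool holds (7, 5, 6), short of every remaining need.
A valid finishing order for the others: T7, T9, T4, T1. Walking it through:
  pool = (2, 1, 0)
  run T7 (needs (2, 1, 0), free (2, 1, 0)); after release of (0, 1, 1) the pool is (2, 2, 1)
  run T9 (needs (2, 1, 1), free (2, 2, 1)); after release of (1, 1, 0) the pool is (3, 3, 1)
  run T4 (needs (0, 3, 0), free (3, 3, 1)); after release of (2, 0, 2) the pool is (5, 3, 3)
  run T1 (needs (4, 1, 3), free (5, 3, 3)); after release of (2, 2, 3) the pool is (7, 5, 6)
The blocked processes can never fit:
  blocked: T8 wants (4, 6, 6), pool (7, 5, 6) — not enough r4
  blocked: T3 wants (9, 7, 7), pool (7, 5, 6) — not enough r3, r4 and r2
  blocked: T5 wants (5, 7, 2), pool (7, 5, 6) — not enough r4


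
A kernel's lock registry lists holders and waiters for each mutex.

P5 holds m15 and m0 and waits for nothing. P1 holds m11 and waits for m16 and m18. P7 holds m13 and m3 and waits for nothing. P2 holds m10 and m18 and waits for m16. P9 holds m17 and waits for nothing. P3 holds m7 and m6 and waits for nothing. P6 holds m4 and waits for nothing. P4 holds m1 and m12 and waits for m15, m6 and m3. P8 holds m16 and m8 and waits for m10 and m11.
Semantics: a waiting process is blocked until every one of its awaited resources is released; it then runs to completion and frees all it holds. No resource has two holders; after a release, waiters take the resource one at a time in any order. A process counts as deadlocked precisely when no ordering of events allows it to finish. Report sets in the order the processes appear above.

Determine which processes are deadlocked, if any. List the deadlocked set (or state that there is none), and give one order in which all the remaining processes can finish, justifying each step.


Deadlocked set: P1, P2 and P8.
Key observation: nobody on the ring P1 -> P2 -> P8 -> P1 can start until another member finishes, which never happens; no other process is dragged down with it.
One completion order for the rest: P5, P9, P3, P6, P7, P4.
Verifying each step:
  P5: no waits; runs immediately, freeing m15 and m0
  P9: no waits; runs immediately, freeing m17
  P3: no waits; runs immediately, freeing m7 and m6
  P6: no waits; runs immediately, freeing m4
  P7: no waits; runs immediately, freeing m13 and m3
  P4: everything it awaited (m15, m6 and m3) is free; runs, freeing m1 and m12


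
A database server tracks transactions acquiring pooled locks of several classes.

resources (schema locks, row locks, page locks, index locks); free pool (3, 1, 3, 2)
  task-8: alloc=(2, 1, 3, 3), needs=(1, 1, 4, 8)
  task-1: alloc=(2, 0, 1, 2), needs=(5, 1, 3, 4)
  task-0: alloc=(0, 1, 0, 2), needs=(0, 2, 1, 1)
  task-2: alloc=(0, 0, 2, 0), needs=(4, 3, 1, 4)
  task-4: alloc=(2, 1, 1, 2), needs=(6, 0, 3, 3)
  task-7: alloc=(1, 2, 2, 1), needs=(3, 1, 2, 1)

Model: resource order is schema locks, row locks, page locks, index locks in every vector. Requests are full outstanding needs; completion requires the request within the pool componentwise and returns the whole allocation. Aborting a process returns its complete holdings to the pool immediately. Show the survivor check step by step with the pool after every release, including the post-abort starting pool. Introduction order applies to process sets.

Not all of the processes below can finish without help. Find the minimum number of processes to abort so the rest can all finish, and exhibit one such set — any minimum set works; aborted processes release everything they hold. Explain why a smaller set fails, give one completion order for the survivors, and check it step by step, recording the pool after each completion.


Minimum abort set: task-1.
Key observation: task-4 had no path to completion before; after the abort of task-1 ((2, 0, 1, 2) returned), step 3 is where it fits.
Minimality: the empty abort set fails — the state is deadlocked as it stands.
Survivors finish in the order: task-7, task-2, task-4, task-0, task-8. Verifying each step (pool after the aborts first):
  pool = (5, 1, 4, 4)
  task-7 needs (3, 1, 2, 1) <= (5, 1, 4, 4) -> finishes; pool += (1, 2, 2, 1) = (6, 3, 6, 5)
  task-2 needs (4, 3, 1, 4) <= (6, 3, 6, 5) -> finishes; pool += (0, 0, 2, 0) = (6, 3, 8, 5)
  task-4 needs (6, 0, 3, 3) <= (6, 3, 8, 5) -> finishes; pool += (2, 1, 1, 2) = (8, 4, 9, 7)
  task-0 needs (0, 2, 1, 1) <= (8, 4, 9, 7) -> finishes; pool += (0, 1, 0, 2) = (8, 5, 9, 9)
  task-8 needs (1, 1, 4, 8) <= (8, 5, 9, 9) -> finishes; pool += (2, 1, 3, 3) = (10, 6, 12, 12)


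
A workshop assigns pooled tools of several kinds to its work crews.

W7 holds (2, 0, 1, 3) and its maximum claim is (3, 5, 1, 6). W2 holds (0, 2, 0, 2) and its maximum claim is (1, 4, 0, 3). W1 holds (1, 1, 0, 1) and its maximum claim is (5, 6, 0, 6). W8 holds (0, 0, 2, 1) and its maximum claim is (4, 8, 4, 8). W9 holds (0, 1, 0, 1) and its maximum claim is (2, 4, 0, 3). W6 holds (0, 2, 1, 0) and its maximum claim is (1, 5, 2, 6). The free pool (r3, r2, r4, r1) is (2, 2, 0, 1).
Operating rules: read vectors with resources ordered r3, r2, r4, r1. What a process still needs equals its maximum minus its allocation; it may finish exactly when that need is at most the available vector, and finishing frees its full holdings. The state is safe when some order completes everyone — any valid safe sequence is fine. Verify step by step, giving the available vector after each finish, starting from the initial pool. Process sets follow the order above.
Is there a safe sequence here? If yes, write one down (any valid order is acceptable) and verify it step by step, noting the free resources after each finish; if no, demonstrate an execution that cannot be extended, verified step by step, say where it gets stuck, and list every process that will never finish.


SAFE. One safe sequence: W2, W9, W7, W6, W1, W8.
Key observation: W2 marks the first exact bind of the order: its need (1, 2, 0, 1) fits the free (2, 2, 0, 1) with zero slack on a requested resource.
Check, step by step:
  pool = (2, 2, 0, 1)
  run W2 (needs (1, 2, 0, 1), free (2, 2, 0, 1)); after release of (0, 2, 0, 2) the pool is (2, 4, 0, 3)
  run W9 (needs (2, 3, 0, 2), free (2, 4, 0, 3)); after release of (0, 1, 0, 1) the pool is (2, 5, 0, 4)
  run W7 (needs (1, 5, 0, 3), free (2, 5, 0, 4)); after release of (2, 0, 1, 3) the pool is (4, 5, 1, 7)
  run W6 (needs (1, 3, 1, 6), free (4, 5, 1, 7)); after release of (0, 2, 1, 0) the pool is (4, 7, 2, 7)
  run W1 (needs (4, 5, 0, 5), free (4, 7, 2, 7)); after release of (1, 1, 0, 1) the pool is (5, 8, 2, 8)
  run W8 (needs (4, 8, 2, 7), free (5, 8, 2, 8)); after release of (0, 0, 2, 1) the pool is (5, 8, 4, 9)


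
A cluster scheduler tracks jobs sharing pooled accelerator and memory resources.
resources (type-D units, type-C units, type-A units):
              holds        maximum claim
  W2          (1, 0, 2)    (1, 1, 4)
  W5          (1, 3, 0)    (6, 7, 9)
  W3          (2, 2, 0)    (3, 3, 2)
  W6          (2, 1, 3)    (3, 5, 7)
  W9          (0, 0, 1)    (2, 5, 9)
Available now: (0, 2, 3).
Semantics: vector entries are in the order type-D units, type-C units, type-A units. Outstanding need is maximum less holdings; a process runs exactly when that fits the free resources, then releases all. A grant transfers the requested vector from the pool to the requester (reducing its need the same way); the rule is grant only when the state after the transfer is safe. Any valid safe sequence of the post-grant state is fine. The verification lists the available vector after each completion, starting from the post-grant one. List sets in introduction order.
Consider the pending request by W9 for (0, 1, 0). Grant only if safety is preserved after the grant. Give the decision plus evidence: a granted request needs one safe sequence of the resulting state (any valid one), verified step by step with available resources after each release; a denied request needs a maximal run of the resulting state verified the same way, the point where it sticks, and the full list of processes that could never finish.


DENY: after the grant no complete ordering would exist.
Key observation: after W2, W3 complete, (3, 3, 5) is the best the pool ever gets, yet each leftover process wants more type-C units.
Pretend the grant happened; the run W2, W3 goes as far as possible. Verifying each step:
  pool = (0, 1, 3)
  W2 needs (0, 1, 2) <= (0, 1, 3) -> finishes; pool += (1, 0, 2) = (1, 1, 5)
  W3 needs (1, 1, 2) <= (1, 1, 5) -> finishes; pool += (2, 2, 0) = (3, 3, 5)
  W5 still needs (5, 4, 9) but only (3, 3, 5) is free — short on type-D units, type-C units and type-A units
  W6 still needs (1, 4, 4) but only (3, 3, 5) is free — short on type-C units
  W9 still needs (2, 4, 8) but only (3, 3, 5) is free — short on type-C units and type-A units
Had the request been granted, W5, W6 and W9 could never finish.


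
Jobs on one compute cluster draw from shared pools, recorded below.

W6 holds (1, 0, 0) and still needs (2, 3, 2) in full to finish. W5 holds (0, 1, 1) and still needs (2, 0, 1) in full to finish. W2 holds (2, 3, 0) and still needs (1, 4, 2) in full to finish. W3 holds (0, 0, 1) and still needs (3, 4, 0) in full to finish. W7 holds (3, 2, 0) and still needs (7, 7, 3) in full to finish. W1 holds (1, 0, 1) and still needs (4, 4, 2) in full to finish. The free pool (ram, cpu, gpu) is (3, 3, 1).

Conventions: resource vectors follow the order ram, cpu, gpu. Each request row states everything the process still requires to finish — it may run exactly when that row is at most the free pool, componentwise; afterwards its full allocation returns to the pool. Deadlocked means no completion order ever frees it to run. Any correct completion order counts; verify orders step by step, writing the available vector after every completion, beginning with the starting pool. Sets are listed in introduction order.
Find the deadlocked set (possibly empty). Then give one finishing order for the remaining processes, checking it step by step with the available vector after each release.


Nothing here is deadlocked.
Key observation: the pool covers W5 at once, and every later process fits after earlier releases.
A valid finishing order for the others: W5, W2, W6, W3, W1, W7. Step-by-step check:
  pool = (3, 3, 1)
  W5 needs (2, 0, 1) <= (3, 3, 1) -> finishes; pool += (0, 1, 1) = (3, 4, 2)
  W2 needs (1, 4, 2) <= (3, 4, 2) -> finishes; pool += (2, 3, 0) = (5, 7, 2)
  W6 needs (2, 3, 2) <= (5, 7, 2) -> finishes; pool += (1, 0, 0) = (6, 7, 2)
  W3 needs (3, 4, 0) <= (6, 7, 2) -> finishes; pool += (0, 0, 1) = (6, 7, 3)
  W1 needs (4, 4, 2) <= (6, 7, 3) -> finishes; pool += (1, 0, 1) = (7, 7, 4)
  W7 needs (7, 7, 3) <= (7, 7, 4) -> finishes; pool += (3, 2, 0) = (10, 9, 4)
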